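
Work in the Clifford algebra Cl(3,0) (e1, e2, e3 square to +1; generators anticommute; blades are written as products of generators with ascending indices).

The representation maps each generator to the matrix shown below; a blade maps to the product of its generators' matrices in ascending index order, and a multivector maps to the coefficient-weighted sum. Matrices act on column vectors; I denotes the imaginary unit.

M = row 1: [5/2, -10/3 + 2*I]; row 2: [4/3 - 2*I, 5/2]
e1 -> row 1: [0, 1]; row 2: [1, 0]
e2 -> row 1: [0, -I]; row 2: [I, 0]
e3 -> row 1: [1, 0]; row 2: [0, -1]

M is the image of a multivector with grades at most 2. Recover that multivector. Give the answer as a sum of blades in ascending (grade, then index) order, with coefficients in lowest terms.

Method: 1, rho(e1), rho(e2), rho(e3) form a trace-orthogonal basis of the 2x2 complex matrices (tr(X Y) = 2 if X = Y, else 0), so M = m0*1 + m1*rho(e1) + m2*rho(e2) + m3*rho(e3) with m0 = tr(M)/2 = 5/2, m1 = tr(M rho(e1))/2 = -1, m2 = tr(M rho(e2))/2 = -2 - 7*I/3, m3 = tr(M rho(e3))/2 = 0.
Multiplying table entries, the bivector images are rho(e1 e2) = I*rho(e3), rho(e1 e3) = -I*rho(e2), rho(e2 e3) = I*rho(e1); with real blade coefficients the real parts of m0..m3 are the coefficients of 1, e1, e2, e3 and the imaginary parts give the bivectors (e2 e3: Im m1, e1 e3: -Im m2, e1 e2: Im m3).
Answer: 5/2 - e1 - 2*e2 + 7/3*e1 e3


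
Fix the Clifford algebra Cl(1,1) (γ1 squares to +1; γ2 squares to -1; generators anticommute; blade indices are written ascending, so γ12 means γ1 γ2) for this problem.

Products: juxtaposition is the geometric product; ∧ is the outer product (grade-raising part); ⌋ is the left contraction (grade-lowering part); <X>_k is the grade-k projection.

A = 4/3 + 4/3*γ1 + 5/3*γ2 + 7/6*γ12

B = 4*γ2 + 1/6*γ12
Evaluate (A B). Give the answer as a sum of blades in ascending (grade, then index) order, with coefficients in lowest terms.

step 1: -233/36 - 79/18*γ1 + 50/9*γ2 + 50/9*γ12
Answer: -233/36 - 79/18*γ1 + 50/9*γ2 + 50/9*γ12


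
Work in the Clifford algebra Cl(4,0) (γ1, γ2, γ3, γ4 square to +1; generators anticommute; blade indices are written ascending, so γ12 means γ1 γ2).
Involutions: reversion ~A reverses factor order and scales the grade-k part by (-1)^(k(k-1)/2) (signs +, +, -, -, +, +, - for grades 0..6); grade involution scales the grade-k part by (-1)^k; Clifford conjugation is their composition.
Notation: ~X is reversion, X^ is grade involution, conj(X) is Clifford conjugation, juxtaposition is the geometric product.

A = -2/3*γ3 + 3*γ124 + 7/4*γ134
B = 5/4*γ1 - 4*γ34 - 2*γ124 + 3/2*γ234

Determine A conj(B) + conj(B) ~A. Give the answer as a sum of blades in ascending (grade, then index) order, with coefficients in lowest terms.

first term: 6 - 7*γ1 - 8/3*γ4 - 21/8*γ12 + 11/3*γ13 - 7/2*γ23 - 11/4*γ24 - 35/16*γ34 - 12*γ123 + 4/3*γ1234
second term: -6 + 7*γ1 + 8/3*γ4 - 21/8*γ12 + 16/3*γ13 - 7/2*γ23 + 19/4*γ24 + 35/16*γ34 - 12*γ123 - 4/3*γ1234
Answer: -21/4*γ12 + 9*γ13 - 7*γ23 + 2*γ24 - 24*γ123


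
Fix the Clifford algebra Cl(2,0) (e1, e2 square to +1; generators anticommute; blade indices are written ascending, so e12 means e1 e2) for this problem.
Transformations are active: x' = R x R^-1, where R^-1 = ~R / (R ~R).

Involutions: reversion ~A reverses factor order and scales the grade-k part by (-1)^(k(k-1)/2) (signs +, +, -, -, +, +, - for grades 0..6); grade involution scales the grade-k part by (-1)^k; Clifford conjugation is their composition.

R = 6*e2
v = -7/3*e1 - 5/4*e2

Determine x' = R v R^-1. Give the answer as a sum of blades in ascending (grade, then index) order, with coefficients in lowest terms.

~R = 6*e2, and R ~R = 36, so R^-1 = ~R / (36).
R v = -15/2 + 14*e12
Answer: 7/3*e1 - 5/4*e2


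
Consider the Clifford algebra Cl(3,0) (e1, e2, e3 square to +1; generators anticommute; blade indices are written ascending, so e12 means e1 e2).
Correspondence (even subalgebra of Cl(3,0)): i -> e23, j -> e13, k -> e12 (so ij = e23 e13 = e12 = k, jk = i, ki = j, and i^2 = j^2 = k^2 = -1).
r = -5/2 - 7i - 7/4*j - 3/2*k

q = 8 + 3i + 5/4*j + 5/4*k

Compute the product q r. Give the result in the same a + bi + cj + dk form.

In blades: q = 8 + 5/4*e12 + 5/4*e13 + 3*e23, r = -5/2 - 3/2*e12 - 7/4*e13 - 7*e23.
Distribute q over r term by term (generator squares from the signature, products reordered to ascending indices): (8)*r = -20 - 12*e12 - 14*e13 - 56*e23; (5/4*e12)*r = 15/8 - 25/8*e12 - 35/4*e13 + 35/16*e23; (5/4*e13)*r = 35/16 + 35/4*e12 - 25/8*e13 - 15/8*e23; (3*e23)*r = 21 - 21/4*e12 + 9/2*e13 - 15/2*e23.
Sum: 81/16 - 93/8*e12 - 171/8*e13 - 1011/16*e23; translating back through the correspondence:
Answer: 81/16 - 1011/16*i - 171/8*j - 93/8*k


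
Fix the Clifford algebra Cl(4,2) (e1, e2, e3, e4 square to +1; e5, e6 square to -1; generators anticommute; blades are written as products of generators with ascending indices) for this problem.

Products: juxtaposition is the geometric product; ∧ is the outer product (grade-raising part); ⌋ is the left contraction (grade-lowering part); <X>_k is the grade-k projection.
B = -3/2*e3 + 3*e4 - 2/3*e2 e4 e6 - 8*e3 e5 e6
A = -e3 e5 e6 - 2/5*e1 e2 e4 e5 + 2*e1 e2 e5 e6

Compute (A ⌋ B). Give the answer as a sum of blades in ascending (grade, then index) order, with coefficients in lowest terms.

step 1: -8
Answer: -8


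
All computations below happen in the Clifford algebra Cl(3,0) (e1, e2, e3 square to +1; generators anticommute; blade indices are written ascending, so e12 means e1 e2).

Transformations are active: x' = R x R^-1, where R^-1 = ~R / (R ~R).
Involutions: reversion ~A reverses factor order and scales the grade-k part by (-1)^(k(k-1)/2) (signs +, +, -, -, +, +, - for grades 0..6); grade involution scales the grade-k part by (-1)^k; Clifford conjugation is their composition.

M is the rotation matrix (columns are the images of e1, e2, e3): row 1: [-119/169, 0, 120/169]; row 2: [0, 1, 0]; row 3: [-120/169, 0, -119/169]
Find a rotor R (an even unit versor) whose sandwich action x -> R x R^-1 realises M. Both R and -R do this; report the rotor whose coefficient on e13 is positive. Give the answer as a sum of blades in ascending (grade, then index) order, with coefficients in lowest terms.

Method: write R = a + b12*e12 + b13*e13 + b23*e23 with a^2 + b12^2 + b13^2 + b23^2 = 1 (so R^-1 = ~R). Expanding the columns R e_j ~R gives tr M = 4a^2 - 1 and, from the antisymmetric part, M21 - M12 = -4a*b12, M13 - M31 = 4a*b13, M32 - M23 = -4a*b23.
Here tr M = -69/169, so a^2 = (1 + tr M)/4 = 25/169 and a = ±5/13. Taking a = 5/13: M21 - M12 = 0, M13 - M31 = 240/169, M32 - M23 = 0, giving b12 = 0, b13 = 12/13, b23 = 0, i.e. R = 5/13 + 12/13*e13.
Its e13 coefficient is already positive.
Answer: 5/13 + 12/13*e13. Recall the cover is two-to-one: with M of trace -69/169, both preimages act alike, and the stated e13 sign chooses the sheet.


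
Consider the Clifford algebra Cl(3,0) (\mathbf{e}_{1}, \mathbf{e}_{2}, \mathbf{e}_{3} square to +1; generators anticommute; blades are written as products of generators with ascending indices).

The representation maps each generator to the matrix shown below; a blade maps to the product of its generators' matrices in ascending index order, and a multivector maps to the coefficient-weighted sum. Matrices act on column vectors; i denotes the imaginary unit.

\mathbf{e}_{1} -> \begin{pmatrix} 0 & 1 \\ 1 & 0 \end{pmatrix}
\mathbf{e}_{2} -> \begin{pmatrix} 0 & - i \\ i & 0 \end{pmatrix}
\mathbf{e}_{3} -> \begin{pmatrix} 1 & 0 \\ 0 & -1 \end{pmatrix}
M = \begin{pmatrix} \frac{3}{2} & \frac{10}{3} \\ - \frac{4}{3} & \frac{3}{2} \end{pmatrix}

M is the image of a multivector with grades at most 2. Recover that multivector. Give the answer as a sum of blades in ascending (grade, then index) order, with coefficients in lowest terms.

Method: 1, rho(e_{1}), rho(e_{2}), rho(e_{3}) form a trace-orthogonal basis of the 2x2 complex matrices (tr(X Y) = 2 if X = Y, else 0), so M = m0*1 + m1*rho(e_{1}) + m2*rho(e_{2}) + m3*rho(e_{3}) with m0 = tr(M)/2 = \frac{3}{2}, m1 = tr(M rho(e_{1}))/2 = 1, m2 = tr(M rho(e_{2}))/2 = \frac{7 i}{3}, m3 = tr(M rho(e_{3}))/2 = 0.
Multiplying table entries, the bivector images are rho(e_{1} e_{2}) = i*rho(e_{3}), rho(e_{1} e_{3}) = -i*rho(e_{2}), rho(e_{2} e_{3}) = i*rho(e_{1}); with real blade coefficients the real parts of m0..m3 are the coefficients of 1, e_{1}, e_{2}, e_{3} and the imaginary parts give the bivectors (e_{2} e_{3}: Im m1, e_{1} e_{3}: -Im m2, e_{1} e_{2}: Im m3).
Answer: \frac{3}{2} + e_{1} - \frac{7}{3} e_{1} e_{3}


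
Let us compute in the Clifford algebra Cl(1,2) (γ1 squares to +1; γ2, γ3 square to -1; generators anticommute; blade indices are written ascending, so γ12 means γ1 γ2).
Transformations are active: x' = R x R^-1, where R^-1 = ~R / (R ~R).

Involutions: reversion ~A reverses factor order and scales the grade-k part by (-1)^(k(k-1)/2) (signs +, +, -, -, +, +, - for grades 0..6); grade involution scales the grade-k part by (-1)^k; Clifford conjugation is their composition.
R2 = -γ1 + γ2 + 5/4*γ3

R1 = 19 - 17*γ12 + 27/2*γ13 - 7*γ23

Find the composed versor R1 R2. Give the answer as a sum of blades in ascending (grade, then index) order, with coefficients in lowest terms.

Distribute over the terms of R2 (each basis-blade product reordered to ascending indices, repeated generators contracted through their squares):
R1 (-γ1) = -19*γ1 - 17*γ2 + 27/2*γ3 + 7*γ123
R1 (γ2) = 17*γ1 + 19*γ2 - 7*γ3 - 27/2*γ123
R1 (5/4*γ3) = -135/8*γ1 + 35/4*γ2 + 95/4*γ3 - 85/4*γ123
Summing the partial products and collecting blades:
Answer: -151/8*γ1 + 43/4*γ2 + 121/4*γ3 - 111/4*γ123


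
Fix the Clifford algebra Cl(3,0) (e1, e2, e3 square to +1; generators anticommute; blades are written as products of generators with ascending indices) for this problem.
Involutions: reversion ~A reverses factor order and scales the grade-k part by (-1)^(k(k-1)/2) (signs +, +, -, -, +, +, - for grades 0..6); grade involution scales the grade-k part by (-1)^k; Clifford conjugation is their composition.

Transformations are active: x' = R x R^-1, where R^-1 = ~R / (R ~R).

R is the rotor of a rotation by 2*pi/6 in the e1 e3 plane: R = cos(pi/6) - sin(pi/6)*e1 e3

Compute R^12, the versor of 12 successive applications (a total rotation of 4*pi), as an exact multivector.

Half-angle bookkeeping: 12 applications in e1 e3 add up to rotor phase 12*pi/6 = 2*pi, so R^12 = cos(2*pi) - sin(2*pi)*e1 e3.
cos(2*pi) = 1 and sin(2*pi) = 0, so R^12 = 1. The total rotation 4*pi is 2 full turns, so every vector returns to itself, yet the rotor is +1, back on the identity sheet (an even number of 2*pi turns).
Answer: 1


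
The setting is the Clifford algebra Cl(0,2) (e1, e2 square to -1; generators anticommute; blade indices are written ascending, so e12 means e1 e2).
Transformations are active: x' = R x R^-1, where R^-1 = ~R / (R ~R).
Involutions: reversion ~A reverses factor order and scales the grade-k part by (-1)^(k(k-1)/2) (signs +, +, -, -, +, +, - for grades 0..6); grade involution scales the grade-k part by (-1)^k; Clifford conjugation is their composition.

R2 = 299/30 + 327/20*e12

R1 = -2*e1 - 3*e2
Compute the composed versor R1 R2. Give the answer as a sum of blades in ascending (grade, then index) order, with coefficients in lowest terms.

Distribute over the terms of R1 (each basis-blade product reordered to ascending indices, repeated generators contracted through their squares):
(-2*e1) R2 = -299/15*e1 + 327/10*e2
(-3*e2) R2 = -981/20*e1 - 299/10*e2
Summing the partial products and collecting blades:
Answer: -4139/60*e1 + 14/5*e2


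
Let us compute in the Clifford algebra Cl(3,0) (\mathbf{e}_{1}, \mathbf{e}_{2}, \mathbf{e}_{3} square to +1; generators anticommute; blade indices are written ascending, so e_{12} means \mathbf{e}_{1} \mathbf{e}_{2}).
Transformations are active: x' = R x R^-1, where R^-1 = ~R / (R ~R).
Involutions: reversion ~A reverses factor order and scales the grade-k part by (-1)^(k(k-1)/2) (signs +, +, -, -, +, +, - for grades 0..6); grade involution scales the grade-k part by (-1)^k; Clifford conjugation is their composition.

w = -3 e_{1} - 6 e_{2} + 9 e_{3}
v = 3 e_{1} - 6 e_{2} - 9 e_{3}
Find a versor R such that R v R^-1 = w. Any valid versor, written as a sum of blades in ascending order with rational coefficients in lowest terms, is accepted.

Here q(v) = q(w) = 126; the classical choice R = v + w = -12 e_{2} then realises v -> w under the sandwich.
Answer: -12 e_{2}


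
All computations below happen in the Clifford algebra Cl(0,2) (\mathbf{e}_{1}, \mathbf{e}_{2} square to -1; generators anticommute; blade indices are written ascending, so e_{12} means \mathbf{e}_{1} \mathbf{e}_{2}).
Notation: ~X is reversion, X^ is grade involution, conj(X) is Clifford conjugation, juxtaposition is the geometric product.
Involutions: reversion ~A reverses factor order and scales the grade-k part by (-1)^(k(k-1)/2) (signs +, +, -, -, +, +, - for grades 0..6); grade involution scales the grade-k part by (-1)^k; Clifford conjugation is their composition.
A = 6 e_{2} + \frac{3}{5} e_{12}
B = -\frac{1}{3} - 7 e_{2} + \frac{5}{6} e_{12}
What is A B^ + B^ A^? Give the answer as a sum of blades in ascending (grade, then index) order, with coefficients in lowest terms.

first term: -\frac{85}{2} + \frac{4}{5} e_{1} - 2 e_{2} - \frac{1}{5} e_{12}
second term: \frac{83}{2} + \frac{46}{5} e_{1} + 2 e_{2} - \frac{1}{5} e_{12}
Answer: -1 + 10 e_{1} - \frac{2}{5} e_{12}


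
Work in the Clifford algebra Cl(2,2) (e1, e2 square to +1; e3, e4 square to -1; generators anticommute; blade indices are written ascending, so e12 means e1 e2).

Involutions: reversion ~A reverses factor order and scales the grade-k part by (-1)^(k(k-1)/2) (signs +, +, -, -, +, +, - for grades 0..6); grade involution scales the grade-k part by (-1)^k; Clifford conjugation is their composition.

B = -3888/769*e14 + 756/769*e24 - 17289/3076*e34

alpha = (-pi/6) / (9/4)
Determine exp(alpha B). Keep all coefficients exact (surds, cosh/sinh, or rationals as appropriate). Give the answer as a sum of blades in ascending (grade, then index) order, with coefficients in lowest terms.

B^2 term by term: the squares give (-3888/769)^2*(e14)^2 + (756/769)^2*(e24)^2 + (-17289/3076)^2*(e34)^2 = 15116544/591361*(+1) + 571536/591361*(+1) + 298909521/9461776*(-1) = -81/16 (each basis 2-blade squares to minus the product of its generators' squares); cross terms between blades sharing an index anticommute and cancel. So B^2 = -81/16.
B^2 = -81/16 — circular case — the even/odd split gives cos and sin: l = 9/4, alpha*l = -pi/6, so exp(alpha B) = cos(-pi/6) + (sin(-pi/6)/(9/4))*B = sqrt(3)/2 + (-2/9)*B.
Answer: sqrt(3)/2 + 864/769*e14 - 168/769*e24 + 1921/1538*e34


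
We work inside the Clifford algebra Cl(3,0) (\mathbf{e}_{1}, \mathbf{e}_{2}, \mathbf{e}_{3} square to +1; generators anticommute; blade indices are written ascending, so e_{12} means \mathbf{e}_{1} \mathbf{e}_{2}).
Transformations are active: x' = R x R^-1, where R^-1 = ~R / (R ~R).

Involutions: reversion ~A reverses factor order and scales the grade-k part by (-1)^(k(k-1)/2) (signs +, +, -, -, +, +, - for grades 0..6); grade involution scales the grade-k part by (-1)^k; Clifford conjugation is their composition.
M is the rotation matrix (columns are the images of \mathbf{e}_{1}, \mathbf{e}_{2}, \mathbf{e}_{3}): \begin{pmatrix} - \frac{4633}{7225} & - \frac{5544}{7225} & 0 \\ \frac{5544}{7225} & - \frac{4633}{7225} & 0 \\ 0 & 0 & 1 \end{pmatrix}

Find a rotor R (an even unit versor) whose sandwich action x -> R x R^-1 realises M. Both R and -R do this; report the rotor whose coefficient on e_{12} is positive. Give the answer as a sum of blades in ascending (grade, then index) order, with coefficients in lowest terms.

Method: write R = a + b12*e_{12} + b13*e_{13} + b23*e_{23} with a^2 + b12^2 + b13^2 + b23^2 = 1 (so R^-1 = ~R). Expanding the columns R e_j ~R gives tr M = 4a^2 - 1 and, from the antisymmetric part, M21 - M12 = -4a*b12, M13 - M31 = 4a*b13, M32 - M23 = -4a*b23.
Here tr M = -\frac{2041}{7225}, so a^2 = (1 + tr M)/4 = \frac{1296}{7225} and a = ±\frac{36}{85}. Taking a = \frac{36}{85}: M21 - M12 = \frac{11088}{7225}, M13 - M31 = 0, M32 - M23 = 0, giving b12 = -\frac{77}{85}, b13 = 0, b23 = 0, i.e. R = \frac{36}{85} - \frac{77}{85} e_{12}.
Its e_{12} coefficient is negative, so report the other preimage -R.
Answer: -\frac{36}{85} + \frac{77}{85} e_{12}. Key observation: the double cover Spin(3) -> SO(3) sends R and -R to the same matrix (trace -\frac{2041}{7225} here), so the stated sign of the e_{12} coefficient is what selects one sheet.


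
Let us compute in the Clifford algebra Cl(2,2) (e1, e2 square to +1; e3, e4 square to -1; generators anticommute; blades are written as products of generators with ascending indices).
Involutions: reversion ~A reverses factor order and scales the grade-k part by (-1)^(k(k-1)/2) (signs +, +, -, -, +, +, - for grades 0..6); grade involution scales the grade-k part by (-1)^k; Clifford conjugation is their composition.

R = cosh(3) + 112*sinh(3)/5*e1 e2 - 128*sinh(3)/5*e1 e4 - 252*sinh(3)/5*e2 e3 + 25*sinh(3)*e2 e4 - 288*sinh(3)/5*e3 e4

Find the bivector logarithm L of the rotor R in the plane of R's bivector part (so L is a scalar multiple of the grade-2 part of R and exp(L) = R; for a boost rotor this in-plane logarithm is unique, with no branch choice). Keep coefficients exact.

The scalar part of R is cosh(3), which fixes the rapidity magnitude through cosh (cosh is even, so it cannot fix the sign — the bivector part carries that); dividing the bivector part by sinh of the rapidity gives the plane, and L = rapidity * plane, where the joint sign ambiguity of (rapidity, plane) cancels in the product.
Concretely: cosh(rapidity) = cosh(3) gives rapidity = ±3, and since rapidity/sinh(rapidity) is even the sign is immaterial: L = (rapidity/sinh(rapidity)) * <R>_2 = (3/sinh(3)) * <R>_2.
Answer: 336/5*e1 e2 - 384/5*e1 e4 - 756/5*e2 e3 + 75*e2 e4 - 864/5*e3 e4


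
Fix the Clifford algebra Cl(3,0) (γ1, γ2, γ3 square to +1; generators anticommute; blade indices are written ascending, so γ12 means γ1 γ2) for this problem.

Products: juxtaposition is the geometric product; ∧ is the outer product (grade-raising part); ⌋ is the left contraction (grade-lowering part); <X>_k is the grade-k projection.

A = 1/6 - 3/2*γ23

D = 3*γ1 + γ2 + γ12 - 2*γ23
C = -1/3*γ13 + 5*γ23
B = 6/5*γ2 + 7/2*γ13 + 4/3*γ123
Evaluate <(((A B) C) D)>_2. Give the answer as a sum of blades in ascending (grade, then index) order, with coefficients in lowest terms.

step 1: 2*γ1 + 1/5*γ2 + 9/5*γ3 - 21/4*γ12 + 7/12*γ13 + 2/9*γ123
step 2: 7/36 - 23/45*γ1 - 245/27*γ2 + 1/3*γ3 - 35/12*γ12 - 105/4*γ13 - 7/4*γ23 + 151/15*γ123
step 3: -6043/540 + 3628/135*γ1 + 91/10*γ2 + 23917/270*γ3 - 4607/180*γ12 - 209/60*γ13 + 581/180*γ23 + 1006/45*γ123
step 4: -4607/180*γ12 - 209/60*γ13 + 581/180*γ23
Answer: -4607/180*γ12 - 209/60*γ13 + 581/180*γ23


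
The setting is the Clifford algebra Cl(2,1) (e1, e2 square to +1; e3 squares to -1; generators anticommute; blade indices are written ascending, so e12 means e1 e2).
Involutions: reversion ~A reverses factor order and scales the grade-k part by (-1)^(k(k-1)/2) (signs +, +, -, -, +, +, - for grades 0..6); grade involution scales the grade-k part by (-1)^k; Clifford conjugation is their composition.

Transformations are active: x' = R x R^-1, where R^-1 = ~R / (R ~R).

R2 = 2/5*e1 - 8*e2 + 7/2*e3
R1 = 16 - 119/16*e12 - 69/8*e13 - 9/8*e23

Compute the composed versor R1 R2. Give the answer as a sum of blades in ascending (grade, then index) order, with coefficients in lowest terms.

Distribute over the terms of R2 (each basis-blade product reordered to ascending indices, repeated generators contracted through their squares):
R1 (2/5*e1) = 32/5*e1 + 119/40*e2 + 69/20*e3 - 9/20*e123
R1 (-8*e2) = 119/2*e1 - 128*e2 - 9*e3 - 69*e123
R1 (7/2*e3) = 483/16*e1 + 63/16*e2 + 56*e3 - 833/32*e123
Summing the partial products and collecting blades:
Answer: 7687/80*e1 - 9687/80*e2 + 1009/20*e3 - 15277/160*e123


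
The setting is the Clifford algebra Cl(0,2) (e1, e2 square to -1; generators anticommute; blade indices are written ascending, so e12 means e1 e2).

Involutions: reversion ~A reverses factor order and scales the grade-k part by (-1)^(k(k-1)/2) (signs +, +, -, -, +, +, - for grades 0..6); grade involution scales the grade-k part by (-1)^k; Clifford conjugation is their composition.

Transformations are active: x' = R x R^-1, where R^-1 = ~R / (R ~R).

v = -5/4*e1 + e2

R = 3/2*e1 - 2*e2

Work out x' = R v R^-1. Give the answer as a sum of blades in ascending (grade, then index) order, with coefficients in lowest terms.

~R = 3/2*e1 - 2*e2, and R ~R = -25/4, so R^-1 = ~R / (-25/4).
R v = 31/8 - e12
Answer: -61/100*e1 + 37/25*e2


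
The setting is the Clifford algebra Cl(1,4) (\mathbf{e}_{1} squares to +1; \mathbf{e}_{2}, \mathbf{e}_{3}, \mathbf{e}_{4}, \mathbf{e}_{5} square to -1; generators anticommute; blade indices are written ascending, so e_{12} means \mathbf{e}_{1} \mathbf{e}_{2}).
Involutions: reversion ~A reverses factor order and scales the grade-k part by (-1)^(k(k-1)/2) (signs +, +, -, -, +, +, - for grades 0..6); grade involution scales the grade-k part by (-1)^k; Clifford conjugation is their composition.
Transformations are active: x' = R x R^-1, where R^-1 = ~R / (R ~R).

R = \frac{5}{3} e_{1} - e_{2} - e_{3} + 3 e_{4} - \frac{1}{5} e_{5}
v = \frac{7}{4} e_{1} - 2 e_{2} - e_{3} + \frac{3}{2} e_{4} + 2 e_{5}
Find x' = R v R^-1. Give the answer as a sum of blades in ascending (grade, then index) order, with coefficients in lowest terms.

~R = \frac{5}{3} e_{1} - e_{2} - e_{3} + 3 e_{4} - \frac{1}{5} e_{5}, and R ~R = -\frac{1859}{225}, so R^-1 = ~R / (-\frac{1859}{225}).
R v = -\frac{251}{60} - \frac{19}{12} e_{12} + \frac{1}{12} e_{13} - \frac{11}{4} e_{14} + \frac{221}{60} e_{15} - e_{23} + \frac{9}{2} e_{24} - \frac{12}{5} e_{25} + \frac{3}{2} e_{34} - \frac{11}{5} e_{35} + \frac{63}{10} e_{45}
Answer: -\frac{463}{7436} e_{1} + \frac{3671}{3718} e_{2} - \frac{47}{3718} e_{3} + \frac{2859}{1859} e_{4} - \frac{8189}{3718} e_{5}


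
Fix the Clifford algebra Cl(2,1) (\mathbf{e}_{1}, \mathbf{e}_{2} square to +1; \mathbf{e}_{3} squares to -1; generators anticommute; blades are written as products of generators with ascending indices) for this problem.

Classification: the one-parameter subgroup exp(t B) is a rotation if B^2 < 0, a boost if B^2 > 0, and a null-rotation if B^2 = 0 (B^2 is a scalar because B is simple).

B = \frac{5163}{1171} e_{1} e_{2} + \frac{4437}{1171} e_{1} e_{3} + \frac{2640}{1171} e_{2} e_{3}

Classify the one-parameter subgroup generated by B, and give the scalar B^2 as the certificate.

B^2 term by term: the squares give (\frac{5163}{1171})^2*(e_{1} e_{2})^2 + (\frac{4437}{1171})^2*(e_{1} e_{3})^2 + (\frac{2640}{1171})^2*(e_{2} e_{3})^2 = \frac{26656569}{1371241}*(-1) + \frac{19686969}{1371241}*(+1) + \frac{6969600}{1371241}*(+1) = 0 (each basis 2-blade squares to minus the product of its generators' squares); cross terms between blades sharing an index anticommute and cancel. So B^2 = 0.
Answer: null-rotation, certificate B^2 = 0. Key observation: B^2 = 0 is a conjugation invariant, so its sign decides the class regardless of the surface form of B.


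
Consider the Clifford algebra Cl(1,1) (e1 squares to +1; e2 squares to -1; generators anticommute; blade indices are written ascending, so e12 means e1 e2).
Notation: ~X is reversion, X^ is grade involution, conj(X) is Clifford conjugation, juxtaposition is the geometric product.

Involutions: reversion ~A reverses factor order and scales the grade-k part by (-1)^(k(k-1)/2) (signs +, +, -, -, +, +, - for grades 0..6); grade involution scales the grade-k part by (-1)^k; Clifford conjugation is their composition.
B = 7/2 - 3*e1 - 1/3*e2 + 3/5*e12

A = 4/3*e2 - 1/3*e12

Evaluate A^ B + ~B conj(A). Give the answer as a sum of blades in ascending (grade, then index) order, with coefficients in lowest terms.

first term: -29/45 - 41/45*e1 - 17/3*e2 - 31/6*e12
second term: -29/45 - 41/45*e1 - 17/3*e2 + 31/6*e12
Answer: -58/45 - 82/45*e1 - 34/3*e2


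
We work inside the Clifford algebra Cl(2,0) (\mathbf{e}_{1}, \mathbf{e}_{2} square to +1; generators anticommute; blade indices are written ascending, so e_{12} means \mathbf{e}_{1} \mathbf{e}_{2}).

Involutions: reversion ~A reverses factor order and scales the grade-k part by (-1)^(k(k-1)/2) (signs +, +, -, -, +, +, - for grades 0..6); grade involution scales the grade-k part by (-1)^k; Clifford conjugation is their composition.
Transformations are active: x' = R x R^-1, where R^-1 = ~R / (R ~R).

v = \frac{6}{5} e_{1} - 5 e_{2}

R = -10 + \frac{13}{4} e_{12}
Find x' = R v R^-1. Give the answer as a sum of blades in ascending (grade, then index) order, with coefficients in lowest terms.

~R = -10 - \frac{13}{4} e_{12}, and R ~R = \frac{1769}{16}, so R^-1 = ~R / (\frac{1769}{16}).
R v = -\frac{113}{4} e_{1} + \frac{461}{10} e_{2}
Answer: \frac{34586}{8845} e_{1} - \frac{5907}{1769} e_{2}


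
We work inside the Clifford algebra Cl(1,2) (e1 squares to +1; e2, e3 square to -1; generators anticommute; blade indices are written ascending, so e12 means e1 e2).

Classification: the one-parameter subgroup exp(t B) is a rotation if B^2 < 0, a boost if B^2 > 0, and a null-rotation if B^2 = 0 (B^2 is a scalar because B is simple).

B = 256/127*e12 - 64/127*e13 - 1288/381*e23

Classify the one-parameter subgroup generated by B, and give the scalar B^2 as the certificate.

B^2 term by term: the squares give (256/127)^2*(e12)^2 + (-64/127)^2*(e13)^2 + (-1288/381)^2*(e23)^2 = 65536/16129*(+1) + 4096/16129*(+1) + 1658944/145161*(-1) = -64/9 (each basis 2-blade squares to minus the product of its generators' squares); cross terms between blades sharing an index anticommute and cancel. So B^2 = -64/9.
Answer: rotation, certificate B^2 = -64/9. Because -64/9 is invariant under every versor sandwich, the classification follows from its sign alone.


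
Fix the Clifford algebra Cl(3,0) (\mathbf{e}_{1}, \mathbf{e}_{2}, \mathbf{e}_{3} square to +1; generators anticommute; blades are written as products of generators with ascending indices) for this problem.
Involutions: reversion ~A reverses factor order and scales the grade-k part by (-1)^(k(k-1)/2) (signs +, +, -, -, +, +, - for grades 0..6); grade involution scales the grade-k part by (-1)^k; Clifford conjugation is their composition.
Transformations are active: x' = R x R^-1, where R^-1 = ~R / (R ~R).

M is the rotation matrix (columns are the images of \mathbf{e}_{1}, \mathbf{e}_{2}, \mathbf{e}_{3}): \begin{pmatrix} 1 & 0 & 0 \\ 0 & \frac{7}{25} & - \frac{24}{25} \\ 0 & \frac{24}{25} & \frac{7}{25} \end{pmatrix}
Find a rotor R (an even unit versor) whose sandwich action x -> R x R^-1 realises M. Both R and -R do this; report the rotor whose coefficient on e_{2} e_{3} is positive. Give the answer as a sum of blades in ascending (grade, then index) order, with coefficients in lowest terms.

Method: write R = a + b12*e_{1} e_{2} + b13*e_{1} e_{3} + b23*e_{2} e_{3} with a^2 + b12^2 + b13^2 + b23^2 = 1 (so R^-1 = ~R). Expanding the columns R e_j ~R gives tr M = 4a^2 - 1 and, from the antisymmetric part, M21 - M12 = -4a*b12, M13 - M31 = 4a*b13, M32 - M23 = -4a*b23.
Here tr M = \frac{39}{25}, so a^2 = (1 + tr M)/4 = \frac{16}{25} and a = ±\frac{4}{5}. Taking a = \frac{4}{5}: M21 - M12 = 0, M13 - M31 = 0, M32 - M23 = \frac{48}{25}, giving b12 = 0, b13 = 0, b23 = -\frac{3}{5}, i.e. R = \frac{4}{5} - \frac{3}{5} e_{2} e_{3}.
Its e_{2} e_{3} coefficient is negative, so report the other preimage -R.
Answer: -\frac{4}{5} + \frac{3}{5} e_{2} e_{3}. Note: both R and -R realise this M (trace \frac{39}{25}); the covering map identifies them, and the e_{2} e_{3}-coefficient sign is the tie-breaker.


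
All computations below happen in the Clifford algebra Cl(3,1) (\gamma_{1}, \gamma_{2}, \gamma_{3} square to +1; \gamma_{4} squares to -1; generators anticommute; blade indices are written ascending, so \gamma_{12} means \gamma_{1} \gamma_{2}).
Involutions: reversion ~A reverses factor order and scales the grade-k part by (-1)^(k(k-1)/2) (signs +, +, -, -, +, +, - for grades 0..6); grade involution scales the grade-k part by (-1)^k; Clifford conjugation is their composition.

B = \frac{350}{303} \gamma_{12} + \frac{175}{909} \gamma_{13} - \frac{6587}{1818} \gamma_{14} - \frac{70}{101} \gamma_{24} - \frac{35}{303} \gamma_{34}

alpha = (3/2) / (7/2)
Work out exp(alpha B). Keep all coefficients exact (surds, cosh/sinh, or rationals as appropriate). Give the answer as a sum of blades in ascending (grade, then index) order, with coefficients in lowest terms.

B^2 term by term: the squares give (\frac{350}{303})^2*(\gamma_{12})^2 + (\frac{175}{909})^2*(\gamma_{13})^2 + (-\frac{6587}{1818})^2*(\gamma_{14})^2 + (-\frac{70}{101})^2*(\gamma_{24})^2 + (-\frac{35}{303})^2*(\gamma_{34})^2 = \frac{122500}{91809}*(-1) + \frac{30625}{826281}*(-1) + \frac{43388569}{3305124}*(+1) + \frac{4900}{10201}*(+1) + \frac{1225}{91809}*(+1) = \frac{49}{4} (each basis 2-blade squares to minus the product of its generators' squares); cross terms between blades sharing an index anticommute and cancel; the commuting (index-disjoint) pairs give grade-4 terms 2*c*c'*(blade product), which cancel blade by blade — \gamma_{1234}: -\frac{24500}{91809} + \frac{24500}{91809} = 0 — confirming B is simple. So B^2 = \frac{49}{4}.
B^2 = \frac{49}{4} — since the square is positive, the closed form is hyperbolic: l = \frac{7}{2}, alpha*l = \frac{3}{2}, so exp(alpha B) = cosh(\frac{3}{2}) + (sinh(\frac{3}{2})/(\frac{7}{2}))*B = \cosh{\left(\frac{3}{2} \right)} + (\frac{2 \sinh{\left(\frac{3}{2} \right)}}{7})*B.
Answer: \cosh{\left(\frac{3}{2} \right)} + \frac{100 \sinh{\left(\frac{3}{2} \right)}}{303} \gamma_{12} + \frac{50 \sinh{\left(\frac{3}{2} \right)}}{909} \gamma_{13} - \frac{941 \sinh{\left(\frac{3}{2} \right)}}{909} \gamma_{14} - \frac{20 \sinh{\left(\frac{3}{2} \right)}}{101} \gamma_{24} - \frac{10 \sinh{\left(\frac{3}{2} \right)}}{303} \gamma_{34}


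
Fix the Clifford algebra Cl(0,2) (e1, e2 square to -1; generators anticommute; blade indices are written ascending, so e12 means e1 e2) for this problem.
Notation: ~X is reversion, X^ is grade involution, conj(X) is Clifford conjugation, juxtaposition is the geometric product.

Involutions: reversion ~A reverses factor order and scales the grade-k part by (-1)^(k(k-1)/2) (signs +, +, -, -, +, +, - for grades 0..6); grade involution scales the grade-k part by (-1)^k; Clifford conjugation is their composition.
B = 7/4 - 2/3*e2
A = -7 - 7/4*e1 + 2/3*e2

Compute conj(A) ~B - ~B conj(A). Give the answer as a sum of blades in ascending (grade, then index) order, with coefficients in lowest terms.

first term: -457/36 + 49/16*e1 + 7/2*e2 - 7/6*e12
second term: -457/36 + 49/16*e1 + 7/2*e2 + 7/6*e12
Answer: -7/3*e12


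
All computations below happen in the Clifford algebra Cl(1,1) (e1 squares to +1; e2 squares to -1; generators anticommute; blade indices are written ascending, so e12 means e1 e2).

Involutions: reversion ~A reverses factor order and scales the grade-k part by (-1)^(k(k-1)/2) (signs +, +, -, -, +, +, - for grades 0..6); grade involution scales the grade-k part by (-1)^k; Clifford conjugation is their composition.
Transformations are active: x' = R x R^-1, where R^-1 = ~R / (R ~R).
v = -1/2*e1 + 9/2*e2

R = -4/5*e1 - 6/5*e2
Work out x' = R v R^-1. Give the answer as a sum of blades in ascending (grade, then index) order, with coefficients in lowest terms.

~R = -4/5*e1 - 6/5*e2, and R ~R = -4/5, so R^-1 = ~R / (-4/5).
R v = 29/5 - 21/5*e12
Answer: 121/10*e1 + 129/10*e2


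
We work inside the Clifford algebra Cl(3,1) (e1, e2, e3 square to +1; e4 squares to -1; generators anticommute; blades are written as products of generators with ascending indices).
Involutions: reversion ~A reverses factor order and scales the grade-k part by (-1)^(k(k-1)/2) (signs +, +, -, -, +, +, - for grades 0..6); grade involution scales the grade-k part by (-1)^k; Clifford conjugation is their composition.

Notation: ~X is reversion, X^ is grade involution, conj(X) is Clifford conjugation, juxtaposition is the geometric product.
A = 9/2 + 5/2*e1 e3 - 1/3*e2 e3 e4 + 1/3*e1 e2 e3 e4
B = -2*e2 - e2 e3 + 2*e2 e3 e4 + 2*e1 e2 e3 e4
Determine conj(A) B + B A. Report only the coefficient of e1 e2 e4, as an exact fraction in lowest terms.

first term: -4/3 + 4/3*e1 - 9*e2 - 1/3*e4 - 5/2*e1 e2 + 1/3*e1 e4 - 9/2*e2 e3 - 5*e2 e4 + 2/3*e3 e4 - 5*e1 e2 e3 + 5*e1 e2 e4 - 2/3*e1 e3 e4 + 9*e2 e3 e4 + 9*e1 e2 e3 e4
second term: -4/3 - 4/3*e1 - 9*e2 - 1/3*e4 - 5/2*e1 e2 + 1/3*e1 e4 - 9/2*e2 e3 + 5*e2 e4 + 2/3*e3 e4 + 5*e1 e2 e3 + 5*e1 e2 e4 + 2/3*e1 e3 e4 + 9*e2 e3 e4 + 9*e1 e2 e3 e4
Answer: 10


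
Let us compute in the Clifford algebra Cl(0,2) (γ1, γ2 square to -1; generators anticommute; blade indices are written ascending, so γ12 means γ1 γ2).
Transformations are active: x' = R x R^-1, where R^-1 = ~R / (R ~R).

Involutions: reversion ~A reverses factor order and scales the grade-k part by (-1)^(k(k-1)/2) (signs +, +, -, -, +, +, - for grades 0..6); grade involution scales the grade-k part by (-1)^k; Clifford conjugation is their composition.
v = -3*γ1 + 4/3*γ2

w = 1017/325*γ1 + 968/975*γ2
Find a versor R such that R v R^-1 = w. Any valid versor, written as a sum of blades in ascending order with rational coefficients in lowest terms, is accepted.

Why this works: both vectors square to -97/9, so q(v) = q(w) and R = v + w = 42/325*γ1 + 756/325*γ2 carries v to w — its own direction survives, the complement (v - w)/2 flips.
Answer: 42/325*γ1 + 756/325*γ2


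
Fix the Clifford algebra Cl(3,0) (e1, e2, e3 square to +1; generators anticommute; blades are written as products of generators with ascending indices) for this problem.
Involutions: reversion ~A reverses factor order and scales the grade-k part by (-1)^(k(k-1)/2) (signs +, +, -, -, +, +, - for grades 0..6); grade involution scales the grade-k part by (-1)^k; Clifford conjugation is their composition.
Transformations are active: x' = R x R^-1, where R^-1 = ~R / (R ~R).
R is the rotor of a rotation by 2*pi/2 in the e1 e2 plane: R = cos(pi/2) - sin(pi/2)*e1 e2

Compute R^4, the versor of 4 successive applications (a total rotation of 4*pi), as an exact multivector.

The rotor phase is half the rotation angle and phases add under composition, so 4 steps in the e1 e2 plane accumulate phase 4*(pi/2) = 2*pi: R^4 = cos(2*pi) - sin(2*pi)*e1 e2.
cos(2*pi) = 1 and sin(2*pi) = 0, so R^4 = 1. The total rotation 4*pi is 2 full turns, so every vector returns to itself, yet the rotor is +1, back on the identity sheet (an even number of 2*pi turns).
Answer: 1


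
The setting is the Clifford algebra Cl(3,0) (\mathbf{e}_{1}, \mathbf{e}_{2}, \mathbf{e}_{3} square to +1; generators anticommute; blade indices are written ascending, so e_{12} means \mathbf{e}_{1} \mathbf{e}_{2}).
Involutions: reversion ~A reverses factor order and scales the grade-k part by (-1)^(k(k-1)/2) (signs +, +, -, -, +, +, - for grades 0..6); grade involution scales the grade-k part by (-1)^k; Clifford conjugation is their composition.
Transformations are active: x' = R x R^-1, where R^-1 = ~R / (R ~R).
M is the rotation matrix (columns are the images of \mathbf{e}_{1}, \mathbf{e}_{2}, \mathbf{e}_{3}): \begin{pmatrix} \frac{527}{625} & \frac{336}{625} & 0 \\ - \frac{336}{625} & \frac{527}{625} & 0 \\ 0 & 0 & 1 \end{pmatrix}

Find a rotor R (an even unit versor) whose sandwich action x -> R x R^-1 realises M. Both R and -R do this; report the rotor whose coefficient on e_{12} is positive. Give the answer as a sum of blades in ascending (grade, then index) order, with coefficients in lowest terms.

Method: write R = a + b12*e_{12} + b13*e_{13} + b23*e_{23} with a^2 + b12^2 + b13^2 + b23^2 = 1 (so R^-1 = ~R). Expanding the columns R e_j ~R gives tr M = 4a^2 - 1 and, from the antisymmetric part, M21 - M12 = -4a*b12, M13 - M31 = 4a*b13, M32 - M23 = -4a*b23.
Here tr M = \frac{1679}{625}, so a^2 = (1 + tr M)/4 = \frac{576}{625} and a = ±\frac{24}{25}. Taking a = \frac{24}{25}: M21 - M12 = -\frac{672}{625}, M13 - M31 = 0, M32 - M23 = 0, giving b12 = \frac{7}{25}, b13 = 0, b23 = 0, i.e. R = \frac{24}{25} + \frac{7}{25} e_{12}.
Its e_{12} coefficient is already positive.
Answer: \frac{24}{25} + \frac{7}{25} e_{12}. Why the constraint matters: R and -R act identically through the sandwich — M has trace \frac{1679}{625} either way — so only the sign condition on e_{12} picks one of the two preimages.


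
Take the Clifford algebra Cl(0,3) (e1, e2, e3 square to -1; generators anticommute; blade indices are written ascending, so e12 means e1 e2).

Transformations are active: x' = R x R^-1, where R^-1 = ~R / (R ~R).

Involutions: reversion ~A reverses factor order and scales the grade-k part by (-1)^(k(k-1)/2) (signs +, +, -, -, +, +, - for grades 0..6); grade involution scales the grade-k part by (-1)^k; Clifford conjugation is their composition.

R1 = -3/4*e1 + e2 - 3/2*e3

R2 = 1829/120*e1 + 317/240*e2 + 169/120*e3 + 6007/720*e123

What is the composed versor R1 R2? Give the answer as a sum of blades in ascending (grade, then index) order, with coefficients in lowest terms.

Distribute over the terms of R1 (each basis-blade product reordered to ascending indices, repeated generators contracted through their squares):
(-3/4*e1) R2 = 1829/160 - 317/320*e12 - 169/160*e13 + 6007/960*e23
(e2) R2 = -317/240 - 1829/120*e12 + 6007/720*e13 + 169/120*e23
(-3/2*e3) R2 = 169/80 + 6007/480*e12 + 1829/80*e13 + 317/160*e23
Summing the partial products and collecting blades:
Answer: 5867/480 - 3569/960*e12 + 8683/288*e13 + 3087/320*e23


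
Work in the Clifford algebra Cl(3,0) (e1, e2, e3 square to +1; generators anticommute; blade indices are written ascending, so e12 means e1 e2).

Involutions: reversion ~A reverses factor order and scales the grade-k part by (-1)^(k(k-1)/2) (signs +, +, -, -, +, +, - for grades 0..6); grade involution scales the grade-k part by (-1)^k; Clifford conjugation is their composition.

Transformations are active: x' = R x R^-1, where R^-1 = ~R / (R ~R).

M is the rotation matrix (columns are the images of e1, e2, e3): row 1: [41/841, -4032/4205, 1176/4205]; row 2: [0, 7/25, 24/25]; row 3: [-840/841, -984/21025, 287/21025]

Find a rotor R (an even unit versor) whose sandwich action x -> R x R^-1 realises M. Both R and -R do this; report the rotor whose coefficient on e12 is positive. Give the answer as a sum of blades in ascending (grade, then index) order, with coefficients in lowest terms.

Method: write R = a + b12*e12 + b13*e13 + b23*e23 with a^2 + b12^2 + b13^2 + b23^2 = 1 (so R^-1 = ~R). Expanding the columns R e_j ~R gives tr M = 4a^2 - 1 and, from the antisymmetric part, M21 - M12 = -4a*b12, M13 - M31 = 4a*b13, M32 - M23 = -4a*b23.
Here tr M = 7199/21025, so a^2 = (1 + tr M)/4 = 7056/21025 and a = ±84/145. Taking a = 84/145: M21 - M12 = 4032/4205, M13 - M31 = 5376/4205, M32 - M23 = -21168/21025, giving b12 = -12/29, b13 = 16/29, b23 = 63/145, i.e. R = 84/145 - 12/29*e12 + 16/29*e13 + 63/145*e23.
Its e12 coefficient is negative, so report the other preimage -R.
Answer: -84/145 + 12/29*e12 - 16/29*e13 - 63/145*e23. Recall the cover is two-to-one: with M of trace 7199/21025, both preimages act alike, and the stated e12 sign chooses the sheet.


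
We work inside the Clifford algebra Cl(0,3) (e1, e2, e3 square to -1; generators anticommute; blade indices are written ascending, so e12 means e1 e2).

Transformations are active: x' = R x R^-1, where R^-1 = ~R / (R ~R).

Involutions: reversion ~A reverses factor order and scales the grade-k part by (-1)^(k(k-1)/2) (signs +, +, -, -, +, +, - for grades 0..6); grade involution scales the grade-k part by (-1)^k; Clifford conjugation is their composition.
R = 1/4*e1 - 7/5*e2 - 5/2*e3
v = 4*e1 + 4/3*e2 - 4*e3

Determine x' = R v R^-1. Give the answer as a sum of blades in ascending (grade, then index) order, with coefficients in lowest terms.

~R = 1/4*e1 - 7/5*e2 - 5/2*e3, and R ~R = -3309/400, so R^-1 = ~R / (-3309/400).
R v = -137/15 + 89/15*e12 + 9*e13 + 134/15*e23
Answer: -34228/9927*e1 - 43924/9927*e2 - 15092/9927*e3


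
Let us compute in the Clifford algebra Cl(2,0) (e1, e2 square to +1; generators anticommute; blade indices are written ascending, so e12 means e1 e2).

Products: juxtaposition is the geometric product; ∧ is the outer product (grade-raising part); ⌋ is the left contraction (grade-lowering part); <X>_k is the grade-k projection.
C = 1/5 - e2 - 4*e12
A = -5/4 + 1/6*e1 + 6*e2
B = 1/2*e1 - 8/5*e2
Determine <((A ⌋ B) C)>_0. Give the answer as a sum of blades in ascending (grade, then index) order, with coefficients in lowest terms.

step 1: -571/60 - 5/8*e1 + 2*e2
step 2: -1171/300 + 63/8*e1 + 149/12*e2 + 4643/120*e12
step 3: -1171/300
Answer: -1171/300
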